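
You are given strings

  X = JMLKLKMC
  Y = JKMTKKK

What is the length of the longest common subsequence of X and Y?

4

Pick J (X #1, Y #1); then M (X #2, Y #3); then K (X #4, Y #6); then K (X #6, Y #7); all 4 characters appear in both, in order. Since dp[8][7] = 4, nothing longer is possible.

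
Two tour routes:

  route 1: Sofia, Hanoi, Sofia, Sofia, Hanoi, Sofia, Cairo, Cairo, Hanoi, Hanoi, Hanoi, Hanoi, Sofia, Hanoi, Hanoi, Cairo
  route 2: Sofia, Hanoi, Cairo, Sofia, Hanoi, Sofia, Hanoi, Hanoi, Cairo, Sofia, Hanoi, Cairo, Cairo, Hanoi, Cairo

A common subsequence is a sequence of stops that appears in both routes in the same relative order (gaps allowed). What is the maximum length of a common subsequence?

Taking Sofia at route 1[1]=route 2[1], then Hanoi at route 1[2]=route 2[2], then Sofia at route 1[4]=route 2[4], then Hanoi at route 1[5]=route 2[5], then Sofia at route 1[6]=route 2[6], then Hanoi at route 1[9]=route 2[7], then Hanoi at route 1[10]=route 2[8], then Sofia at route 1[13]=route 2[10], then Hanoi at route 1[14]=route 2[11], then Hanoi at route 1[15]=route 2[14], then Cairo at route 1[16]=route 2[15] gives a common subsequence of length 11. Since dp[16][15] = 11, nothing longer is possible.

11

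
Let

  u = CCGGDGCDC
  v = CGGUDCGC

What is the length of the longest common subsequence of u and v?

6

Let dp[i][j] be the LCS length of the first i characters of u and the first j characters of v. dp[i][j] = dp[i-1][j-1]+1 when the i-th and j-th characters match, else max(dp[i-1][j], dp[i][j-1]).
    ·  C  G  G  U  D  C  G  C
 ·  0  0  0  0  0  0  0  0  0
 C  0  1  1  1  1  1  1  1  1
 C  0  1  1  1  1  1  2  2  2
 G  0  1  2  2  2  2  2  3  3
 G  0  1  2  3  3  3  3  3  3
 D  0  1  2  3  3  4  4  4  4
 G  0  1  2  3  3  4  4  5  5
 C  0  1  2  3  3  4  5  5  6
 D  0  1  2  3  3  4  5  5  6
 C  0  1  2  3  3  4  5  5  6
dp[9][8] = 6. One LCS (by backtracking along matches): CGGDGC.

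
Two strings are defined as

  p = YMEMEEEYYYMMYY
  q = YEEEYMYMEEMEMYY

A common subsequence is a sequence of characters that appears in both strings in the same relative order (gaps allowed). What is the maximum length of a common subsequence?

10

Pick Y [1,1], E [5,2], E [6,3], E [7,4], Y [8,5], Y [9,7], M [11,11], M [12,13], Y [13,14], Y [14,15]; all 10 characters appear in both, in order. dp[14][15] = 10 confirms this is the maximum.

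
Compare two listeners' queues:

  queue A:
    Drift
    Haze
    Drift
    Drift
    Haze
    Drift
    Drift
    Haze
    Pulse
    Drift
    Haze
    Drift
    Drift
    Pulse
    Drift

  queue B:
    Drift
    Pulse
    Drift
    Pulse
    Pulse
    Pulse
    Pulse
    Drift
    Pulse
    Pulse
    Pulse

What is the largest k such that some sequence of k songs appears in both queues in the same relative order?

5

One common subsequence of length 5: Drift at queue A[1]=queue B[1]; then Drift at queue A[3]=queue B[3]; then Drift at queue A[4]=queue B[8]; then Pulse at queue A[9]=queue B[10]; then Pulse at queue A[14]=queue B[11], and the DP table's final entry dp[15][11] is also 5, so no common subsequence is longer.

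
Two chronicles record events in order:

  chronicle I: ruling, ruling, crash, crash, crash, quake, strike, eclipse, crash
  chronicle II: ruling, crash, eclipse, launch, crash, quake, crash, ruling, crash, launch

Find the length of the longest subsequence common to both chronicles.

5

Taking ruling [2,1]; then crash [3,2]; then crash [4,5]; then crash [5,7]; then crash [9,9] gives a common subsequence of length 5. The LCS DP gives dp[9][10] = 5, so this is optimal.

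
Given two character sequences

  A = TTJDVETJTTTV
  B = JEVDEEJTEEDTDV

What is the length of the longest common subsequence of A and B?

7

Pick J at A[3]=B[1]; then D at A[4]=B[4]; then E at A[6]=B[6]; then J at A[8]=B[7]; then T at A[9]=B[8]; then T at A[10]=B[12]; then V at A[12]=B[14]; all 7 characters appear in both, in order. Since dp[12][14] = 7, nothing longer is possible.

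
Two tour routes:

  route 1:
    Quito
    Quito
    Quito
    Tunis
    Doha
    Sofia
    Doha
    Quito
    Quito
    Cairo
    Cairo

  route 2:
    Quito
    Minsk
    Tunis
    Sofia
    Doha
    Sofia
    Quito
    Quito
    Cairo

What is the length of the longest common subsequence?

7

Taking Quito [1,1], then Tunis [4,3], then Doha [5,5], then Sofia [6,6], then Quito [8,7], then Quito [9,8], then Cairo [11,9] gives a common subsequence of length 7. dp[11][9] = 7 confirms this is the maximum.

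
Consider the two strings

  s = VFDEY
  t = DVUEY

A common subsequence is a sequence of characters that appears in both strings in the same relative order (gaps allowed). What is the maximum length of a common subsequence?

Let dp[i][j] be the LCS length of the first i characters of s and the first j characters of t. dp[i][j] = dp[i-1][j-1]+1 when the i-th and j-th characters match, else max(dp[i-1][j], dp[i][j-1]).
    ·  D  V  U  E  Y
 ·  0  0  0  0  0  0
 V  0  0  1  1  1  1
 F  0  0  1  1  1  1
 D  0  1  1  1  1  1
 E  0  1  1  1  2  2
 Y  0  1  1  1  2  3
dp[5][5] = 3. One LCS (by backtracking along matches): VEY.

3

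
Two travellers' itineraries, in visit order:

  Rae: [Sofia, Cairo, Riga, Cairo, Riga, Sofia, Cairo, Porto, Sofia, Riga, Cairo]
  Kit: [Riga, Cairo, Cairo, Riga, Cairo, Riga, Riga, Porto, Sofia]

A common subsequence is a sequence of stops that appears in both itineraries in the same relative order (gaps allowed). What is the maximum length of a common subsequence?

Match Cairo at Rae[2]=Kit[3], Riga at Rae[3]=Kit[4], Cairo at Rae[4]=Kit[5], Riga at Rae[5]=Kit[7], Porto at Rae[8]=Kit[8], Sofia at Rae[9]=Kit[9] — 6 stops in the same relative order in both. Since dp[11][9] = 6, nothing longer is possible.

6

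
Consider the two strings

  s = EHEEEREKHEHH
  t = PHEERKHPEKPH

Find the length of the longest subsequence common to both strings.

8

Taking H [2,2] → E [4,3] → E [5,4] → R [6,5] → K [8,6] → H [9,7] → E [10,9] → H [12,12] gives a common subsequence of length 8. The LCS DP gives dp[12][12] = 8, so this is optimal.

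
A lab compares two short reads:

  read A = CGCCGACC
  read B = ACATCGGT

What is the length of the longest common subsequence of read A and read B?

Let dp[i][j] be the LCS length of the first i bases of read A and the first j bases of read B. dp[i][j] = dp[i-1][j-1]+1 when the i-th and j-th bases match, else max(dp[i-1][j], dp[i][j-1]).
    ·  A  C  A  T  C  G  G  T
 ·  0  0  0  0  0  0  0  0  0
 C  0  0  1  1  1  1  1  1  1
 G  0  0  1  1  1  1  2  2  2
 C  0  0  1  1  1  2  2  2  2
 C  0  0  1  1  1  2  2  2  2
 G  0  0  1  1  1  2  3  3  3
 A  0  1  1  2  2  2  3  3  3
 C  0  1  2  2  2  3  3  3  3
 C  0  1  2  2  2  3  3  3  3
dp[8][8] = 3. One LCS (by backtracking along matches): CGG.

3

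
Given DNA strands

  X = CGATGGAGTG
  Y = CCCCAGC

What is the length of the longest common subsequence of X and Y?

3

One common subsequence of length 3: C (X #1, Y #4), A (X #3, Y #5), G (X #5, Y #6), and the DP table's final entry dp[10][7] is also 3, so no common subsequence is longer.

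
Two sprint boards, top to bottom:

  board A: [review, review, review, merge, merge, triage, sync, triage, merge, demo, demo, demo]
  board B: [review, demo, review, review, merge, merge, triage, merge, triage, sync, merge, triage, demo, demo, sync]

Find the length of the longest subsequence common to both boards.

Match review at board A[1]=board B[1], review at board A[2]=board B[3], review at board A[3]=board B[4], merge at board A[4]=board B[6], merge at board A[5]=board B[8], triage at board A[6]=board B[9], sync at board A[7]=board B[10], triage at board A[8]=board B[12], demo at board A[10]=board B[13], demo at board A[11]=board B[14] — 10 tasks in the same relative order in both. Since dp[12][15] = 10, nothing longer is possible.

10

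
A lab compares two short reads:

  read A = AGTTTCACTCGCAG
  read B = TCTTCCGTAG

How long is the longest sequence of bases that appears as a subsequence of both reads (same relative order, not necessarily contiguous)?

Taking T [3,1], T [4,3], T [5,4], C [6,5], C [8,6], T [9,8], A [13,9], G [14,10] gives a common subsequence of length 8. The LCS DP gives dp[14][10] = 8, so this is optimal.

8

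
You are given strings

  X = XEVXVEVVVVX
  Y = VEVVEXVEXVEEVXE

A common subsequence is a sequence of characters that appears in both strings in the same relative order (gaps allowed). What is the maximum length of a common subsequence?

8

One common subsequence of length 8: E (X #2, Y #2), then V (X #3, Y #4), then X (X #4, Y #6), then V (X #5, Y #7), then E (X #6, Y #8), then V (X #7, Y #10), then V (X #10, Y #13), then X (X #11, Y #14), and the DP table's final entry dp[11][15] is also 8, so no common subsequence is longer.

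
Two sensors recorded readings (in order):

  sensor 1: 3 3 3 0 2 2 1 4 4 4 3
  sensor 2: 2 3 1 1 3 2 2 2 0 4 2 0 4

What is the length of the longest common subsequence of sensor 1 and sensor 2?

Let dp[i][j] be the LCS length of the first i values of sensor 1 and the first j values of sensor 2. dp[i][j] = dp[i-1][j-1]+1 when the i-th and j-th values match, else max(dp[i-1][j], dp[i][j-1]).
    ·  2  3  1  1  3  2  2  2  0  4  2  0  4
 ·  0  0  0  0  0  0  0  0  0  0  0  0  0  0
 3  0  0  1  1  1  1  1  1  1  1  1  1  1  1
 3  0  0  1  1  1  2  2  2  2  2  2  2  2  2
 3  0  0  1  1  1  2  2  2  2  2  2  2  2  2
 0  0  0  1  1  1  2  2  2  2  3  3  3  3  3
 2  0  1  1  1  1  2  3  3  3  3  3  4  4  4
 2  0  1  1  1  1  2  3  4  4  4  4  4  4  4
 1  0  1  1  2  2  2  3  4  4  4  4  4  4  4
 4  0  1  1  2  2  2  3  4  4  4  5  5  5  5
 4  0  1  1  2  2  2  3  4  4  4  5  5  5  6
 4  0  1  1  2  2  2  3  4  4  4  5  5  5  6
 3  0  1  2  2  2  3  3  4  4  4  5  5  5  6
dp[11][13] = 6. One LCS (by backtracking along matches): 3, 3, 2, 2, 4, 4.

6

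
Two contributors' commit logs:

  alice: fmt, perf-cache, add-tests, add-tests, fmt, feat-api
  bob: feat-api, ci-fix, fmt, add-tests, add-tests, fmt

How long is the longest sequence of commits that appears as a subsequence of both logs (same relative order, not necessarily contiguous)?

4

Pick fmt [1,3] → add-tests [3,4] → add-tests [4,5] → fmt [5,6]; all 4 commits appear in both, in order. dp[6][6] = 4 confirms this is the maximum.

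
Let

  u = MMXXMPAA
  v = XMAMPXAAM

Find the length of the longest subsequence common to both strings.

Taking M [1,2]; then M [2,4]; then X [4,6]; then A [7,7]; then A [8,8] gives a common subsequence of length 5, and the DP table's final entry dp[8][9] is also 5, so no common subsequence is longer.

5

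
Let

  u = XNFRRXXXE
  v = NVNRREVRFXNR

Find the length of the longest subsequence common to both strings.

Let dp[i][j] be the LCS length of the first i characters of u and the first j characters of v. dp[i][j] = dp[i-1][j-1]+1 when the i-th and j-th characters match, else max(dp[i-1][j], dp[i][j-1]).
    ·  N  V  N  R  R  E  V  R  F  X  N  R
 ·  0  0  0  0  0  0  0  0  0  0  0  0  0
 X  0  0  0  0  0  0  0  0  0  0  1  1  1
 N  0  1  1  1  1  1  1  1  1  1  1  2  2
 F  0  1  1  1  1  1  1  1  1  2  2  2  2
 R  0  1  1  1  2  2  2  2  2  2  2  2  3
 R  0  1  1  1  2  3  3  3  3  3  3  3  3
 X  0  1  1  1  2  3  3  3  3  3  4  4  4
 X  0  1  1  1  2  3  3  3  3  3  4  4  4
 X  0  1  1  1  2  3  3  3  3  3  4  4  4
 E  0  1  1  1  2  3  4  4  4  4  4  4  4
dp[9][12] = 4. One LCS (by backtracking along matches): NRRX.

4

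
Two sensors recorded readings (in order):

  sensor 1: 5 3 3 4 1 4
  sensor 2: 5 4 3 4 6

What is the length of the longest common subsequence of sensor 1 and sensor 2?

3

Match 5 (sensor 1 #1, sensor 2 #1), then 3 (sensor 1 #3, sensor 2 #3), then 4 (sensor 1 #4, sensor 2 #4) — 3 values in the same relative order in both. Since dp[6][5] = 3, nothing longer is possible.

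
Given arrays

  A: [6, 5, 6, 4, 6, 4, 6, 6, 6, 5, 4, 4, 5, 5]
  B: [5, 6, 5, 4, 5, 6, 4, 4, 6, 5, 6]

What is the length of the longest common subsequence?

One common subsequence of length 7: 6 at A[1]=B[2], 5 at A[2]=B[5], 6 at A[3]=B[6], 4 at A[4]=B[7], 4 at A[6]=B[8], 6 at A[7]=B[9], 6 at A[9]=B[11]. dp[14][11] = 7 confirms this is the maximum.

7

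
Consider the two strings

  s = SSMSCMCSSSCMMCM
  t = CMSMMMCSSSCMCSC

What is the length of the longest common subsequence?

One common subsequence of length 10: S at s[1]=t[3] → M at s[3]=t[5] → M at s[6]=t[6] → C at s[7]=t[7] → S at s[8]=t[8] → S at s[9]=t[9] → S at s[10]=t[10] → C at s[11]=t[11] → M at s[12]=t[12] → C at s[14]=t[15]. The LCS DP gives dp[15][15] = 10, so this is optimal.

10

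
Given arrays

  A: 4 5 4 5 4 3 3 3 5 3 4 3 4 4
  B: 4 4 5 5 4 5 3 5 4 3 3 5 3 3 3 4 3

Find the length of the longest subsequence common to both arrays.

11

Taking 4 [1,2], then 5 [2,4], then 4 [3,5], then 5 [4,8], then 4 [5,9], then 3 [6,11], then 3 [7,13], then 3 [8,14], then 3 [10,15], then 4 [11,16], then 3 [12,17] gives a common subsequence of length 11. dp[14][17] = 11 confirms this is the maximum.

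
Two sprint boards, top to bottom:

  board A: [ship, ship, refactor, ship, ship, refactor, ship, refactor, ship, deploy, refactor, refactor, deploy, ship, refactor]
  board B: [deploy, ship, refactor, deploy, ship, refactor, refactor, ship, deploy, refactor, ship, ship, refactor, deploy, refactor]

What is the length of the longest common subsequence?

Match ship (board A #2, board B #2); then refactor (board A #3, board B #3); then ship (board A #5, board B #5); then refactor (board A #6, board B #6); then refactor (board A #8, board B #7); then ship (board A #9, board B #8); then deploy (board A #10, board B #9); then refactor (board A #11, board B #10); then refactor (board A #12, board B #13); then deploy (board A #13, board B #14); then refactor (board A #15, board B #15) — 11 tasks in the same relative order in both, and the DP table's final entry dp[15][15] is also 11, so no common subsequence is longer.

11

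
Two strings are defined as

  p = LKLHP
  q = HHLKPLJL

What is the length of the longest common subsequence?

3

One common subsequence of length 3: L at p[1]=q[3], then K at p[2]=q[4], then L at p[3]=q[8]. dp[5][8] = 3 confirms this is the maximum.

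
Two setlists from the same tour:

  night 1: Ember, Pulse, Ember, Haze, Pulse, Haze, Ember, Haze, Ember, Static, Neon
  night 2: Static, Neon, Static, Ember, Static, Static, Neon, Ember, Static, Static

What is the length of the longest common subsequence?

3

Match Ember [1,4] → Ember [3,8] → Static [10,10] — 3 songs in the same relative order in both, and the DP table's final entry dp[11][10] is also 3, so no common subsequence is longer.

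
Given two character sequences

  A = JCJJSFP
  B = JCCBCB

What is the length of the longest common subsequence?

2

One common subsequence of length 2: J at A[1]=B[1], then C at A[2]=B[5], and the DP table's final entry dp[7][6] is also 2, so no common subsequence is longer.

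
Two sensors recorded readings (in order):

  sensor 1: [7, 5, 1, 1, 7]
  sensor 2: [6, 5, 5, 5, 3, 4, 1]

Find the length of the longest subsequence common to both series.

2

Pick 5 at sensor 1[2]=sensor 2[4], then 1 at sensor 1[4]=sensor 2[7]; all 2 values appear in both, in order. Since dp[5][7] = 2, nothing longer is possible.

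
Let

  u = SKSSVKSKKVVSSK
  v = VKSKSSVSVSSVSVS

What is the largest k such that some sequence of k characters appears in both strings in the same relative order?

One common subsequence of length 10: S (u #1, v #3); then K (u #2, v #4); then S (u #3, v #5); then S (u #4, v #6); then V (u #5, v #7); then S (u #7, v #8); then V (u #10, v #9); then V (u #11, v #12); then S (u #12, v #13); then S (u #13, v #15), and the DP table's final entry dp[14][15] is also 10, so no common subsequence is longer.

10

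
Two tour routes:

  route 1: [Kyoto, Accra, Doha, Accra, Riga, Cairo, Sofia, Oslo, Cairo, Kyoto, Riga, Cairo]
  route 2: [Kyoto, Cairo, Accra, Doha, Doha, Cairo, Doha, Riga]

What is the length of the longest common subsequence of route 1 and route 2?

Taking Kyoto at route 1[1]=route 2[1], then Accra at route 1[2]=route 2[3], then Doha at route 1[3]=route 2[5], then Cairo at route 1[6]=route 2[6], then Riga at route 1[11]=route 2[8] gives a common subsequence of length 5. dp[12][8] = 5 confirms this is the maximum.

5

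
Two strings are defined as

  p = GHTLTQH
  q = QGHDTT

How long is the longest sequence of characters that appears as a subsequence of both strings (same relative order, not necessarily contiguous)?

4

Match G [1,2], then H [2,3], then T [3,5], then T [5,6] — 4 characters in the same relative order in both, and the DP table's final entry dp[7][6] is also 4, so no common subsequence is longer.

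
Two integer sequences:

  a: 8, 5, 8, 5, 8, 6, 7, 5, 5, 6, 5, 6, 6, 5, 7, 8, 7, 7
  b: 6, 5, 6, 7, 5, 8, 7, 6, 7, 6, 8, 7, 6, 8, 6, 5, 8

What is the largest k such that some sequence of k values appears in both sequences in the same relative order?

10

Match 5 [2,2] → 5 [4,5] → 8 [5,6] → 6 [6,8] → 7 [7,9] → 6 [10,10] → 6 [12,13] → 6 [13,15] → 5 [14,16] → 8 [16,17] — 10 values in the same relative order in both, and the DP table's final entry dp[18][17] is also 10, so no common subsequence is longer.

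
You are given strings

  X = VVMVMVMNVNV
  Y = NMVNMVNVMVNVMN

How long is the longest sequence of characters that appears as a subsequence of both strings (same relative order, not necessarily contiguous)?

8

One common subsequence of length 8: V (X #1, Y #3), then V (X #2, Y #6), then V (X #4, Y #8), then M (X #5, Y #9), then V (X #6, Y #10), then N (X #8, Y #11), then V (X #9, Y #12), then N (X #10, Y #14), and the DP table's final entry dp[11][14] is also 8, so no common subsequence is longer.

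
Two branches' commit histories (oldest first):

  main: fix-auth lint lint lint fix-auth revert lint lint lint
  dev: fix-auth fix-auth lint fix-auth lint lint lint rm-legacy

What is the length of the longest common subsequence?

Pick fix-auth [1,2] → lint [4,3] → fix-auth [5,4] → lint [7,5] → lint [8,6] → lint [9,7]; all 6 commits appear in both, in order, and the DP table's final entry dp[9][8] is also 6, so no common subsequence is longer.

6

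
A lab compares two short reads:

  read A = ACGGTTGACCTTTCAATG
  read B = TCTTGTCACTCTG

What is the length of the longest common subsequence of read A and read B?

Match C [2,2]; then T [5,3]; then T [6,4]; then G [7,5]; then A [8,8]; then C [10,9]; then T [13,10]; then C [14,11]; then T [17,12]; then G [18,13] — 10 bases in the same relative order in both. dp[18][13] = 10 confirms this is the maximum.

10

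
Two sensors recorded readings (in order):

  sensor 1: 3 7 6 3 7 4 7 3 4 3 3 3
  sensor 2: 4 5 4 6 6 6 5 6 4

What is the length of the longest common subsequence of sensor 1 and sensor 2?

Let dp[i][j] be the LCS length of the first i values of sensor 1 and the first j values of sensor 2. dp[i][j] = dp[i-1][j-1]+1 when the i-th and j-th values match, else max(dp[i-1][j], dp[i][j-1]).
    ·  4  5  4  6  6  6  5  6  4
 ·  0  0  0  0  0  0  0  0  0  0
 3  0  0  0  0  0  0  0  0  0  0
 7  0  0  0  0  0  0  0  0  0  0
 6  0  0  0  0  1  1  1  1  1  1
 3  0  0  0  0  1  1  1  1  1  1
 7  0  0  0  0  1  1  1  1  1  1
 4  0  1  1  1  1  1  1  1  1  2
 7  0  1  1  1  1  1  1  1  1  2
 3  0  1  1  1  1  1  1  1  1  2
 4  0  1  1  2  2  2  2  2  2  2
 3  0  1  1  2  2  2  2  2  2  2
 3  0  1  1  2  2  2  2  2  2  2
 3  0  1  1  2  2  2  2  2  2  2
dp[12][9] = 2. One LCS (by backtracking along matches): 6, 4.

2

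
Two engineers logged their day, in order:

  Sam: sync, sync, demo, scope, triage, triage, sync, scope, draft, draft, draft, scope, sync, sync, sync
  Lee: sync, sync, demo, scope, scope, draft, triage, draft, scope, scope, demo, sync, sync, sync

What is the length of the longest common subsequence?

Pick sync [1,1]; then sync [2,2]; then demo [3,3]; then scope [4,4]; then scope [8,5]; then draft [9,6]; then draft [10,8]; then scope [12,10]; then sync [13,12]; then sync [14,13]; then sync [15,14]; all 11 tasks appear in both, in order, and the DP table's final entry dp[15][14] is also 11, so no common subsequence is longer.

11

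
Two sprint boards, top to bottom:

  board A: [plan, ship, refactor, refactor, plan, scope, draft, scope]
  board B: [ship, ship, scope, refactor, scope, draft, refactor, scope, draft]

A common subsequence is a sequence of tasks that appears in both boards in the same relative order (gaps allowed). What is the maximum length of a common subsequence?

5

Taking ship [2,2], then refactor [3,4], then refactor [4,7], then scope [6,8], then draft [7,9] gives a common subsequence of length 5, and the DP table's final entry dp[8][9] is also 5, so no common subsequence is longer.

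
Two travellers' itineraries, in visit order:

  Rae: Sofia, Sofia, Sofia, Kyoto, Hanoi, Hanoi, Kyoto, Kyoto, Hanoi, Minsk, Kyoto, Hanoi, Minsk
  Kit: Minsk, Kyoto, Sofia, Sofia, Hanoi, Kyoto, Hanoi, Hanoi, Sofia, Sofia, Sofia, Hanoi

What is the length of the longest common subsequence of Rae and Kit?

Match Sofia (Rae #1, Kit #3); then Sofia (Rae #2, Kit #4); then Kyoto (Rae #4, Kit #6); then Hanoi (Rae #5, Kit #7); then Hanoi (Rae #6, Kit #8); then Hanoi (Rae #12, Kit #12) — 6 stops in the same relative order in both. The LCS DP gives dp[13][12] = 6, so this is optimal.

6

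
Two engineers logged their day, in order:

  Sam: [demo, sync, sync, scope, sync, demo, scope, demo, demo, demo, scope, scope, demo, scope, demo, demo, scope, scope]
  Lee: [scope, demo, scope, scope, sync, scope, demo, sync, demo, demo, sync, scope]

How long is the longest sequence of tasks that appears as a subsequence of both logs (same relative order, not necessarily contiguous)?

9

One common subsequence of length 9: scope at Sam[4]=Lee[1]; then demo at Sam[6]=Lee[2]; then scope at Sam[7]=Lee[3]; then scope at Sam[11]=Lee[4]; then scope at Sam[12]=Lee[6]; then demo at Sam[13]=Lee[7]; then demo at Sam[15]=Lee[9]; then demo at Sam[16]=Lee[10]; then scope at Sam[18]=Lee[12]. The LCS DP gives dp[18][12] = 9, so this is optimal.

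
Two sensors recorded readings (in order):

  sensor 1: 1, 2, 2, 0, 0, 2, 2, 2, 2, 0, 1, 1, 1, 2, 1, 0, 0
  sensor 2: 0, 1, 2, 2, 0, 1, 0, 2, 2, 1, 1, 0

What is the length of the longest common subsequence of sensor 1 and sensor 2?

Pick 1 [1,2] → 2 [2,3] → 2 [3,4] → 0 [4,5] → 0 [5,7] → 2 [8,8] → 2 [9,9] → 1 [13,10] → 1 [15,11] → 0 [17,12]; all 10 values appear in both, in order, and the DP table's final entry dp[17][12] is also 10, so no common subsequence is longer.

10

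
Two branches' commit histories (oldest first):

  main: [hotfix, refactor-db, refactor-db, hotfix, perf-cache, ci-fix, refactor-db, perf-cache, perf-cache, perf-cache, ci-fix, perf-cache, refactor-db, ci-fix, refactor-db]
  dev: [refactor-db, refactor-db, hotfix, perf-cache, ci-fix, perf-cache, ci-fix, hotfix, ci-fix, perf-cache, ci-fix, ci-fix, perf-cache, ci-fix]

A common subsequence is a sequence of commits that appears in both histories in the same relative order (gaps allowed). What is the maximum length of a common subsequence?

Match refactor-db (main #2, dev #1); then refactor-db (main #3, dev #2); then hotfix (main #4, dev #3); then perf-cache (main #5, dev #4); then ci-fix (main #6, dev #5); then perf-cache (main #8, dev #6); then perf-cache (main #9, dev #10); then ci-fix (main #11, dev #12); then perf-cache (main #12, dev #13); then ci-fix (main #14, dev #14) — 10 commits in the same relative order in both. Since dp[15][14] = 10, nothing longer is possible.

10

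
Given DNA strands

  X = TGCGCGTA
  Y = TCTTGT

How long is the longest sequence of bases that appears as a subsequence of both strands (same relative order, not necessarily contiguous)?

One common subsequence of length 4: T (X #1, Y #1) → C (X #3, Y #2) → G (X #6, Y #5) → T (X #7, Y #6). The LCS DP gives dp[8][6] = 4, so this is optimal.

4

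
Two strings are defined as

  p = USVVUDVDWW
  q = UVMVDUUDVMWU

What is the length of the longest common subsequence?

Taking U (p #1, q #1), then V (p #3, q #2), then V (p #4, q #4), then U (p #5, q #7), then D (p #6, q #8), then V (p #7, q #9), then W (p #9, q #11) gives a common subsequence of length 7. dp[10][12] = 7 confirms this is the maximum.

7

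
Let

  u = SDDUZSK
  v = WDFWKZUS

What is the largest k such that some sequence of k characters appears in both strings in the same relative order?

Pick D [2,2], U [4,7], S [6,8]; all 3 characters appear in both, in order. The LCS DP gives dp[7][8] = 3, so this is optimal.

3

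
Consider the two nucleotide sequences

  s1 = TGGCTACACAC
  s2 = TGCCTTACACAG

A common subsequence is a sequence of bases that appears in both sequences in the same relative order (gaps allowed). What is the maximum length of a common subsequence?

Let dp[i][j] be the LCS length of the first i bases of s1 and the first j bases of s2. dp[i][j] = dp[i-1][j-1]+1 when the i-th and j-th bases match, else max(dp[i-1][j], dp[i][j-1]).
    ·  T  G  C  C  T  T  A  C  A  C  A  G
 ·  0  0  0  0  0  0  0  0  0  0  0  0  0
 T  0  1  1  1  1  1  1  1  1  1  1  1  1
 G  0  1  2  2  2  2  2  2  2  2  2  2  2
 G  0  1  2  2  2  2  2  2  2  2  2  2  3
 C  0  1  2  3  3  3  3  3  3  3  3  3  3
 T  0  1  2  3  3  4  4  4  4  4  4  4  4
 A  0  1  2  3  3  4  4  5  5  5  5  5  5
 C  0  1  2  3  4  4  4  5  6  6  6  6  6
 A  0  1  2  3  4  4  4  5  6  7  7  7  7
 C  0  1  2  3  4  4  4  5  6  7  8  8  8
 A  0  1  2  3  4  4  4  5  6  7  8  9  9
 C  0  1  2  3  4  4  4  5  6  7  8  9  9
dp[11][12] = 9. One LCS (by backtracking along matches): TGCTACACA.

9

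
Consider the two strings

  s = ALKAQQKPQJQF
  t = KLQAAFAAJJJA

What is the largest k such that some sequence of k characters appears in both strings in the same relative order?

3

Let dp[i][j] be the LCS length of the first i characters of s and the first j characters of t. dp[i][j] = dp[i-1][j-1]+1 when the i-th and j-th characters match, else max(dp[i-1][j], dp[i][j-1]).
    ·  K  L  Q  A  A  F  A  A  J  J  J  A
 ·  0  0  0  0  0  0  0  0  0  0  0  0  0
 A  0  0  0  0  1  1  1  1  1  1  1  1  1
 L  0  0  1  1  1  1  1  1  1  1  1  1  1
 K  0  1  1  1  1  1  1  1  1  1  1  1  1
 A  0  1  1  1  2  2  2  2  2  2  2  2  2
 Q  0  1  1  2  2  2  2  2  2  2  2  2  2
 Q  0  1  1  2  2  2  2  2  2  2  2  2  2
 K  0  1  1  2  2  2  2  2  2  2  2  2  2
 P  0  1  1  2  2  2  2  2  2  2  2  2  2
 Q  0  1  1  2  2  2  2  2  2  2  2  2  2
 J  0  1  1  2  2  2  2  2  2  3  3  3  3
 Q  0  1  1  2  2  2  2  2  2  3  3  3  3
 F  0  1  1  2  2  2  3  3  3  3  3  3  3
dp[12][12] = 3. One LCS (by backtracking along matches): AAJ.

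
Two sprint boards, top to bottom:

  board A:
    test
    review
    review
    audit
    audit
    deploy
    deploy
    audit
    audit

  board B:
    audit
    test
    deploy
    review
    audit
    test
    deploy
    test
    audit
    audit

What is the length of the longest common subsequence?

6

Taking test [1,2], then review [3,4], then audit [4,5], then deploy [6,7], then audit [8,9], then audit [9,10] gives a common subsequence of length 6. The LCS DP gives dp[9][10] = 6, so this is optimal.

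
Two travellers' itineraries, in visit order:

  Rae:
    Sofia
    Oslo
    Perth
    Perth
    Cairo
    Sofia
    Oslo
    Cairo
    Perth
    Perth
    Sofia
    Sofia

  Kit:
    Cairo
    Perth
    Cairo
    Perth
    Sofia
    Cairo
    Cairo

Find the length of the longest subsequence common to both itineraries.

Pick Perth (Rae #3, Kit #2); then Perth (Rae #4, Kit #4); then Cairo (Rae #5, Kit #6); then Cairo (Rae #8, Kit #7); all 4 stops appear in both, in order. Since dp[12][7] = 4, nothing longer is possible.

4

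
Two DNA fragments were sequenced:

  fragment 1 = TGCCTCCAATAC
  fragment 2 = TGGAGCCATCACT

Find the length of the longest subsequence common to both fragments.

8

Taking T at fragment 1[1]=fragment 2[1]; then G at fragment 1[2]=fragment 2[5]; then C at fragment 1[3]=fragment 2[6]; then C at fragment 1[4]=fragment 2[7]; then T at fragment 1[5]=fragment 2[9]; then C at fragment 1[6]=fragment 2[10]; then C at fragment 1[7]=fragment 2[12]; then T at fragment 1[10]=fragment 2[13] gives a common subsequence of length 8. The LCS DP gives dp[12][13] = 8, so this is optimal.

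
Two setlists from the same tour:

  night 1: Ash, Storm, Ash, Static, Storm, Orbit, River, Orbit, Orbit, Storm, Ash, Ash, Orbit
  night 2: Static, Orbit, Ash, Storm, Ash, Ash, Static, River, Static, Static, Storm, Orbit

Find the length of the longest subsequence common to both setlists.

Pick Ash at night 1[1]=night 2[3], Storm at night 1[2]=night 2[4], Ash at night 1[3]=night 2[6], Static at night 1[4]=night 2[7], River at night 1[7]=night 2[8], Storm at night 1[10]=night 2[11], Orbit at night 1[13]=night 2[12]; all 7 songs appear in both, in order. The LCS DP gives dp[13][12] = 7, so this is optimal.

7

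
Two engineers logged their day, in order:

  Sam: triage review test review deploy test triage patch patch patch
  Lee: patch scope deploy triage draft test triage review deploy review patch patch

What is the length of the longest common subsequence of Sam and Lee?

One common subsequence of length 6: triage (Sam #1, Lee #4), then test (Sam #3, Lee #6), then review (Sam #4, Lee #8), then deploy (Sam #5, Lee #9), then patch (Sam #9, Lee #11), then patch (Sam #10, Lee #12), and the DP table's final entry dp[10][12] is also 6, so no common subsequence is longer.

6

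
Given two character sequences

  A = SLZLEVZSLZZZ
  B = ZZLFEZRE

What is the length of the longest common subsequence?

4

Let dp[i][j] be the LCS length of the first i characters of A and the first j characters of B. dp[i][j] = dp[i-1][j-1]+1 when the i-th and j-th characters match, else max(dp[i-1][j], dp[i][j-1]).
    ·  Z  Z  L  F  E  Z  R  E
 ·  0  0  0  0  0  0  0  0  0
 S  0  0  0  0  0  0  0  0  0
 L  0  0  0  1  1  1  1  1  1
 Z  0  1  1  1  1  1  2  2  2
 L  0  1  1  2  2  2  2  2  2
 E  0  1  1  2  2  3  3  3  3
 V  0  1  1  2  2  3  3  3  3
 Z  0  1  2  2  2  3  4  4  4
 S  0  1  2  2  2  3  4  4  4
 L  0  1  2  3  3  3  4  4  4
 Z  0  1  2  3  3  3  4  4  4
 Z  0  1  2  3  3  3  4  4  4
 Z  0  1  2  3  3  3  4  4  4
dp[12][8] = 4. One LCS (by backtracking along matches): ZLEZ.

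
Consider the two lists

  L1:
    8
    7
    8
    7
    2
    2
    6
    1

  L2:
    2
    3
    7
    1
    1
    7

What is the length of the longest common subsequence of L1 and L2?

2

Taking 7 (L1 #2, L2 #3); then 7 (L1 #4, L2 #6) gives a common subsequence of length 2, and the DP table's final entry dp[8][6] is also 2, so no common subsequence is longer.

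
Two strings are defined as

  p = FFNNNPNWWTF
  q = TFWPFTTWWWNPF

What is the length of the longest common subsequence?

5

Match F (p #1, q #2), F (p #2, q #5), N (p #5, q #11), P (p #6, q #12), F (p #11, q #13) — 5 characters in the same relative order in both, and the DP table's final entry dp[11][13] is also 5, so no common subsequence is longer.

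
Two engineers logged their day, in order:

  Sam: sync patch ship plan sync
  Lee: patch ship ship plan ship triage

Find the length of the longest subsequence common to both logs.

3

Match patch [2,1], then ship [3,3], then plan [4,4] — 3 tasks in the same relative order in both. The LCS DP gives dp[5][6] = 3, so this is optimal.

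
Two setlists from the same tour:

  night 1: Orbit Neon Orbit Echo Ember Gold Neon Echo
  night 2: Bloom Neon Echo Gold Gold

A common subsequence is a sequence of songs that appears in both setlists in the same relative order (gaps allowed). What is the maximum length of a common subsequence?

One common subsequence of length 3: Neon at night 1[2]=night 2[2], Echo at night 1[4]=night 2[3], Gold at night 1[6]=night 2[5]. Since dp[8][5] = 3, nothing longer is possible.

3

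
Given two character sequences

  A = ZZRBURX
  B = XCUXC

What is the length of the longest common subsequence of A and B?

2

Let dp[i][j] be the LCS length of the first i characters of A and the first j characters of B. dp[i][j] = dp[i-1][j-1]+1 when the i-th and j-th characters match, else max(dp[i-1][j], dp[i][j-1]).
    ·  X  C  U  X  C
 ·  0  0  0  0  0  0
 Z  0  0  0  0  0  0
 Z  0  0  0  0  0  0
 R  0  0  0  0  0  0
 B  0  0  0  0  0  0
 U  0  0  0  1  1  1
 R  0  0  0  1  1  1
 X  0  1  1  1  2  2
dp[7][5] = 2. One LCS (by backtracking along matches): UX.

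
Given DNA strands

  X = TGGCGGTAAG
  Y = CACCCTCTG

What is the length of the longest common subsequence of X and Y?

Match T (X #1, Y #6) → C (X #4, Y #7) → T (X #7, Y #8) → G (X #10, Y #9) — 4 bases in the same relative order in both. Since dp[10][9] = 4, nothing longer is possible.

4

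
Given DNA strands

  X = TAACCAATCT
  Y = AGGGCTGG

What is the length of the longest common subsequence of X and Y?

3

Pick A [2,1] → C [5,5] → T [8,6]; all 3 bases appear in both, in order. dp[10][8] = 3 confirms this is the maximum.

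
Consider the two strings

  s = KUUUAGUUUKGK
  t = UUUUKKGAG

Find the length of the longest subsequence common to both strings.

One common subsequence of length 6: U [2,1] → U [3,2] → U [4,3] → U [7,4] → K [10,6] → G [11,9]. dp[12][9] = 6 confirms this is the maximum.

6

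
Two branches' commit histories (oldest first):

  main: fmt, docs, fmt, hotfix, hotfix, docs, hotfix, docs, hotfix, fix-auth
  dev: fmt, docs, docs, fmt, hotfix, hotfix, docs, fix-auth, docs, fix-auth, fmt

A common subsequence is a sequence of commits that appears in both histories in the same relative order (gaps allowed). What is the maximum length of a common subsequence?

One common subsequence of length 8: fmt at main[1]=dev[1]; then docs at main[2]=dev[3]; then fmt at main[3]=dev[4]; then hotfix at main[4]=dev[5]; then hotfix at main[5]=dev[6]; then docs at main[6]=dev[7]; then docs at main[8]=dev[9]; then fix-auth at main[10]=dev[10]. The LCS DP gives dp[10][11] = 8, so this is optimal.

8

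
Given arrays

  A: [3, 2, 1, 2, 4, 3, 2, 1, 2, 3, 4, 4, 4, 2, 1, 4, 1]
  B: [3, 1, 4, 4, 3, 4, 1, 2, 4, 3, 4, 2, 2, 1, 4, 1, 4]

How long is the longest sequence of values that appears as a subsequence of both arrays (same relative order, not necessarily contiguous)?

Match 3 at A[1]=B[1], 1 at A[3]=B[2], 4 at A[5]=B[4], 3 at A[6]=B[5], 1 at A[8]=B[7], 2 at A[9]=B[8], 3 at A[10]=B[10], 4 at A[11]=B[11], 2 at A[14]=B[13], 1 at A[15]=B[14], 4 at A[16]=B[15], 1 at A[17]=B[16] — 12 values in the same relative order in both, and the DP table's final entry dp[17][17] is also 12, so no common subsequence is longer.

12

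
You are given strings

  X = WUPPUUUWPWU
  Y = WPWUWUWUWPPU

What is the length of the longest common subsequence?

8

Taking W at X[1]=Y[1] → P at X[3]=Y[2] → U at X[5]=Y[4] → U at X[6]=Y[6] → U at X[7]=Y[8] → W at X[8]=Y[9] → P at X[9]=Y[11] → U at X[11]=Y[12] gives a common subsequence of length 8, and the DP table's final entry dp[11][12] is also 8, so no common subsequence is longer.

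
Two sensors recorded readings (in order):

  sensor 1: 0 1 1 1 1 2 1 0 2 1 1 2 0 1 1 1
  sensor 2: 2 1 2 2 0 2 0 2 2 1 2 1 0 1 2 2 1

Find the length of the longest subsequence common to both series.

9

One common subsequence of length 9: 0 (sensor 1 #1, sensor 2 #5) → 2 (sensor 1 #6, sensor 2 #6) → 0 (sensor 1 #8, sensor 2 #7) → 2 (sensor 1 #9, sensor 2 #9) → 1 (sensor 1 #10, sensor 2 #10) → 1 (sensor 1 #11, sensor 2 #12) → 0 (sensor 1 #13, sensor 2 #13) → 1 (sensor 1 #14, sensor 2 #14) → 1 (sensor 1 #16, sensor 2 #17). The LCS DP gives dp[16][17] = 9, so this is optimal.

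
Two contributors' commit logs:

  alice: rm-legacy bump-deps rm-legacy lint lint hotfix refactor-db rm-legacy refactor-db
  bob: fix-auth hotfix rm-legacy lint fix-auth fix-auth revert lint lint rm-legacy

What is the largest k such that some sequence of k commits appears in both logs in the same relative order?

Taking rm-legacy at alice[1]=bob[3], lint at alice[4]=bob[8], lint at alice[5]=bob[9], rm-legacy at alice[8]=bob[10] gives a common subsequence of length 4. dp[9][10] = 4 confirms this is the maximum.

4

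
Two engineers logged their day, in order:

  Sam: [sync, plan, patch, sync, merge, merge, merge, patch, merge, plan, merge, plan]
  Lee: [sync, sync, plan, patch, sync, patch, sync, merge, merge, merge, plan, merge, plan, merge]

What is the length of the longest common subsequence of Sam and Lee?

10

Match sync [1,2], plan [2,3], patch [3,6], sync [4,7], merge [5,8], merge [6,9], merge [7,10], merge [9,12], plan [10,13], merge [11,14] — 10 tasks in the same relative order in both, and the DP table's final entry dp[12][14] is also 10, so no common subsequence is longer.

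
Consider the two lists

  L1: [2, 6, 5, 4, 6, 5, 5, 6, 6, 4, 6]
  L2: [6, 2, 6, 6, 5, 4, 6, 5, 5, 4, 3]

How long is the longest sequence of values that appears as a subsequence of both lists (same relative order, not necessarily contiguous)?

8

One common subsequence of length 8: 2 [1,2]; then 6 [2,4]; then 5 [3,5]; then 4 [4,6]; then 6 [5,7]; then 5 [6,8]; then 5 [7,9]; then 4 [10,10]. dp[11][11] = 8 confirms this is the maximum.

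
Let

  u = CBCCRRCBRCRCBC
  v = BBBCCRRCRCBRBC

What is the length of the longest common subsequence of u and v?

11

One common subsequence of length 11: B at u[2]=v[3], then C at u[3]=v[4], then C at u[4]=v[5], then R at u[5]=v[6], then R at u[6]=v[7], then C at u[7]=v[8], then R at u[9]=v[9], then C at u[10]=v[10], then R at u[11]=v[12], then B at u[13]=v[13], then C at u[14]=v[14], and the DP table's final entry dp[14][14] is also 11, so no common subsequence is longer.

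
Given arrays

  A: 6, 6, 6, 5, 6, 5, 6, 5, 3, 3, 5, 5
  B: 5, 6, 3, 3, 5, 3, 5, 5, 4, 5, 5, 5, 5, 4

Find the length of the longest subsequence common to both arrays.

6

Match 6 [1,2] → 5 [4,8] → 5 [6,10] → 5 [8,11] → 5 [11,12] → 5 [12,13] — 6 values in the same relative order in both. dp[12][14] = 6 confirms this is the maximum.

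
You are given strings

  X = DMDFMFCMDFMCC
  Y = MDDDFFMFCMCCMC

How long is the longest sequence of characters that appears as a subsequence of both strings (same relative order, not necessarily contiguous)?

9

Pick D (X #1, Y #3) → D (X #3, Y #4) → F (X #4, Y #6) → M (X #5, Y #7) → F (X #6, Y #8) → C (X #7, Y #9) → M (X #8, Y #10) → M (X #11, Y #13) → C (X #13, Y #14); all 9 characters appear in both, in order. dp[13][14] = 9 confirms this is the maximum.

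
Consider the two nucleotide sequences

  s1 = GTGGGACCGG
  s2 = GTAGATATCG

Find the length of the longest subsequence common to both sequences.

6

Match G (s1 #1, s2 #1), T (s1 #2, s2 #2), G (s1 #3, s2 #4), A (s1 #6, s2 #7), C (s1 #8, s2 #9), G (s1 #10, s2 #10) — 6 bases in the same relative order in both. Since dp[10][10] = 6, nothing longer is possible.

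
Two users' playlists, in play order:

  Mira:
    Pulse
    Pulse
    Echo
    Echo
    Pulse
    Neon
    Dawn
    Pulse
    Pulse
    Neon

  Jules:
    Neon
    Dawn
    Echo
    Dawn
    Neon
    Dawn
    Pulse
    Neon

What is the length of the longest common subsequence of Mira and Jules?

5

Pick Echo at Mira[3]=Jules[3], Neon at Mira[6]=Jules[5], Dawn at Mira[7]=Jules[6], Pulse at Mira[9]=Jules[7], Neon at Mira[10]=Jules[8]; all 5 songs appear in both, in order. Since dp[10][8] = 5, nothing longer is possible.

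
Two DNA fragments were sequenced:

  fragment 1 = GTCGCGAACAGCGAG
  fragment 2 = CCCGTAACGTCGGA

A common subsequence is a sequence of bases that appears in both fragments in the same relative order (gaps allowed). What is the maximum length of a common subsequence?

Match C at fragment 1[3]=fragment 2[2] → C at fragment 1[5]=fragment 2[3] → G at fragment 1[6]=fragment 2[4] → A at fragment 1[7]=fragment 2[6] → A at fragment 1[8]=fragment 2[7] → C at fragment 1[9]=fragment 2[8] → G at fragment 1[11]=fragment 2[9] → C at fragment 1[12]=fragment 2[11] → G at fragment 1[13]=fragment 2[13] → A at fragment 1[14]=fragment 2[14] — 10 bases in the same relative order in both. dp[15][14] = 10 confirms this is the maximum.

10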